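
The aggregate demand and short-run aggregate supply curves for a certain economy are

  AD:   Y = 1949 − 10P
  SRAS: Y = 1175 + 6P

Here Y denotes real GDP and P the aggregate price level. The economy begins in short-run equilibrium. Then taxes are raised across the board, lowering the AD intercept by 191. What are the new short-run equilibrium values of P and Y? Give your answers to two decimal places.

P = 36.44, Y = 1393.63

This is a negative demand shock: AD shifts left.
New AD: Y = 1758 − 10P.
Set AD = SRAS: 1758 − 10P = 1175 + 6P, so 583 = 16P and P = 36.44.
Substituting into AD, Y = 1393.63.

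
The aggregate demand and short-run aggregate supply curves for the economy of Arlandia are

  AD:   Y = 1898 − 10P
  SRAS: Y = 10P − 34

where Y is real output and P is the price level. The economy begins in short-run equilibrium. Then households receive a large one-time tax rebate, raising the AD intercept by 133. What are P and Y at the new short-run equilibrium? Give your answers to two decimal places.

P = 103.25, Y = 998.50

This is a positive demand shock: AD shifts right.
New AD: Y = 2031 − 10P.
Set AD = SRAS: 2031 − 10P = 10P − 34, so 2065 = 20P and P = 103.25.
Substituting into AD, Y = 998.50.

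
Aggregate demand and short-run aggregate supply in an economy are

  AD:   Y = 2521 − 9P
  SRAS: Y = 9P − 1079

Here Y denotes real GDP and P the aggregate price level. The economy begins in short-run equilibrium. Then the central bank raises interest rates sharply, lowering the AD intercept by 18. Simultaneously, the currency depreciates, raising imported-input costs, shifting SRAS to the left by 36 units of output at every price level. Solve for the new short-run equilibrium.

After both shocks: AD is Y = 2503 − 9P and SRAS is Y = 9P − 1115.
Setting them equal: 3618 = 18P, so P = 201.
Y = 2503 − 9·201 = 694.

P = 201, Y = 694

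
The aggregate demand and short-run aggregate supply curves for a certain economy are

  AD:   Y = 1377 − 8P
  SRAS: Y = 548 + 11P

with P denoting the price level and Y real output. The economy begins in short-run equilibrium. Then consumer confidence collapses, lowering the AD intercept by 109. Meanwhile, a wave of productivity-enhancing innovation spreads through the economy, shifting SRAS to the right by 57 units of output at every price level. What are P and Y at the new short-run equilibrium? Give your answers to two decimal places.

After both shocks: AD is Y = 1268 − 8P and SRAS is Y = 605 + 11P.
Setting them equal: 663 = 19P, so P = 34.89.
Substituting into AD, Y = 988.84.

P = 34.89, Y = 988.84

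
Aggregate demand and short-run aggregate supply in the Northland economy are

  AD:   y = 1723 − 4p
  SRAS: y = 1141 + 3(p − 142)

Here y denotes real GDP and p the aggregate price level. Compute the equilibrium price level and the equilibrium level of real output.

p = 144, y = 1147

Write SRAS as y = 1141 + 3p − 426 = 715 + 3p.
Set AD = SRAS: 1723 − 4p = 715 + 3p, so 1008 = 7p and p = 144.
Then y = 1723 − 4·144 = 1147.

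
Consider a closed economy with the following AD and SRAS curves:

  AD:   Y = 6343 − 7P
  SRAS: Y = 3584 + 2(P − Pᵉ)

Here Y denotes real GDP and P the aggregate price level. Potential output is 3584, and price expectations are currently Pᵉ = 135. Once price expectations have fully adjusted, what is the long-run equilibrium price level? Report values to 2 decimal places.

Long-run P = 394.14

Short run: with Pᵉ = 135, SRAS is Y = 3314 + 2P. Setting AD = SRAS gives 3029 = 9P, so P = 336.56 and Y = 6343 − 7P = 3987.11.
Output 3987.11 is above potential 3584, so over time expected prices rise and SRAS shifts left until Y returns to 3584.
Long run: Y = 3584 on the AD curve gives 3584 = 6343 − 7P, so P = 394.14.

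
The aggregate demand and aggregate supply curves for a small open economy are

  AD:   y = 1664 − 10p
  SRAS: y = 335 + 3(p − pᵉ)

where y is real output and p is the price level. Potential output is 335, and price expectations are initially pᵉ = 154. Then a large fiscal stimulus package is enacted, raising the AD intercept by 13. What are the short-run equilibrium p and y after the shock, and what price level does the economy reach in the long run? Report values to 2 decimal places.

AD shifts right: new AD is y = 1677 − 10p. With pᵉ = 154, SRAS is y = 3p − 127.
Short run: 1677 − 10p = 3p − 127 gives 1804 = 13p, so p = 138.77 and y = 1677 − 10p = 289.31.
y = 289.31 is below potential 335; expectations adjust and SRAS shifts right until y = 335.
Long run: on the new AD curve, 335 = 1677 − 10p gives p = 134.20.

Short run: p = 138.77, y = 289.31. Long run: p = 134.20.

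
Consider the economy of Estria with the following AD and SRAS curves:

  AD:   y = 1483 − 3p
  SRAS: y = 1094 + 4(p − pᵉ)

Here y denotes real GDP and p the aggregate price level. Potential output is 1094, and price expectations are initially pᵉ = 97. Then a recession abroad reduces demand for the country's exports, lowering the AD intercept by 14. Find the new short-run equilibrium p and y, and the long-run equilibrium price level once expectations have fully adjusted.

Short run: p = 109, y = 1142. Long run: p = 125.

AD shifts left: new AD is y = 1469 − 3p. With pᵉ = 97, SRAS is y = 706 + 4p.
Short run: 1469 − 3p = 706 + 4p gives 763 = 7p, so p = 109 and y = 1469 − 3·109 = 1142.
y = 1142 is above potential 1094; expectations adjust and SRAS shifts left until y = 1094.
Long run: on the new AD curve, 1094 = 1469 − 3p gives p = 125.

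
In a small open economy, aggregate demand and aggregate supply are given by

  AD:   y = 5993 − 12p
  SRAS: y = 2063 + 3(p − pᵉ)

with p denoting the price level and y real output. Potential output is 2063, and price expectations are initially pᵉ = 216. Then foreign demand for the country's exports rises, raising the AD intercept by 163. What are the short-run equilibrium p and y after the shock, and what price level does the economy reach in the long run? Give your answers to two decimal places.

Short run: p = 316.07, y = 2363.20. Long run: p = 341.08.

AD shifts right: new AD is y = 6156 − 12p. With pᵉ = 216, SRAS is y = 1415 + 3p.
Short run: 6156 − 12p = 1415 + 3p gives 4741 = 15p, so p = 316.07 and y = 6156 − 12p = 2363.20.
y = 2363.20 is above potential 2063; expectations adjust and SRAS shifts left until y = 2063.
Long run: on the new AD curve, 2063 = 6156 − 12p gives p = 341.08.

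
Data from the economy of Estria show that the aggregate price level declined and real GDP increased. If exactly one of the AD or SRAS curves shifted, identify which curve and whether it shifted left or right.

P fell and Y rose. An AD shift moves P and Y in the same direction; an SRAS shift moves them in opposite directions.
Here P and Y moved in opposite directions, so the SRAS curve shifted.
Since Y rose, SRAS shifted right.

SRAS shifted right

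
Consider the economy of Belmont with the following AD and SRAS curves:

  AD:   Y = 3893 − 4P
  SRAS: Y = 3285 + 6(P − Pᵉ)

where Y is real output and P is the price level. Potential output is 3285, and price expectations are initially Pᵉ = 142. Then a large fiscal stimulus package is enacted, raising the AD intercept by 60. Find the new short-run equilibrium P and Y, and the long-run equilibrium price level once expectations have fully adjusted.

AD shifts right: new AD is Y = 3953 − 4P. With Pᵉ = 142, SRAS is Y = 2433 + 6P.
Short run: 3953 − 4P = 2433 + 6P gives 1520 = 10P, so P = 152 and Y = 3953 − 4·152 = 3345.
Y = 3345 is above potential 3285; expectations adjust and SRAS shifts left until Y = 3285.
Long run: on the new AD curve, 3285 = 3953 − 4P gives P = 167.

Short run: P = 152, Y = 3345. Long run: P = 167.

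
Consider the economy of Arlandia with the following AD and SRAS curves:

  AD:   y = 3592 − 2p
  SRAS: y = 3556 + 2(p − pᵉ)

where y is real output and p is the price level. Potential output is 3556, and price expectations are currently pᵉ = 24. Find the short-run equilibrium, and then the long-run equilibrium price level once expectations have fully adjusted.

Short run: with pᵉ = 24, SRAS is y = 3508 + 2p. Setting AD = SRAS gives 84 = 4p, so p = 21 and y = 3592 − 2·21 = 3550.
Output 3550 is below potential 3556, so over time expected prices fall and SRAS shifts right until y returns to 3556.
Long run: y = 3556 on the AD curve gives 3556 = 3592 − 2p, so p = 18.

Short run: p = 21, y = 3550. Long run: p = 18.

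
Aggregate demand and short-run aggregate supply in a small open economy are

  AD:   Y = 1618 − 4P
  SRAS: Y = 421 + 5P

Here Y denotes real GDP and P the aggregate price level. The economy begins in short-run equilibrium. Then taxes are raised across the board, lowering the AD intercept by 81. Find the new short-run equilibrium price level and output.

P = 124, Y = 1041

This is a negative demand shock: AD shifts left.
New AD: Y = 1537 − 4P.
Set AD = SRAS: 1537 − 4P = 421 + 5P, so 1116 = 9P and P = 124.
Y = 1537 − 4·124 = 1041.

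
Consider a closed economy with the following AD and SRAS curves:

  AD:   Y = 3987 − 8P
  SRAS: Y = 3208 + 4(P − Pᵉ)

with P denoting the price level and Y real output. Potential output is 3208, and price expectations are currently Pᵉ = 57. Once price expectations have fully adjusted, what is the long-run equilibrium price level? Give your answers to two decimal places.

Short run: with Pᵉ = 57, SRAS is Y = 2980 + 4P. Setting AD = SRAS gives 1007 = 12P, so P = 83.92 and Y = 3987 − 8P = 3315.67.
Output 3315.67 is above potential 3208, so over time expected prices rise and SRAS shifts left until Y returns to 3208.
Long run: Y = 3208 on the AD curve gives 3208 = 3987 − 8P, so P = 97.38.

Long-run P = 97.38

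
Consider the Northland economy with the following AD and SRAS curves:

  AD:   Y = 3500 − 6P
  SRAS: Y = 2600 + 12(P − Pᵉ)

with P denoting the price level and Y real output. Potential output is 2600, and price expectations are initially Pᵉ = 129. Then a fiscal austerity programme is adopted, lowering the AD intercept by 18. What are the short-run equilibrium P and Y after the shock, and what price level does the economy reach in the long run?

AD shifts left: new AD is Y = 3482 − 6P. With Pᵉ = 129, SRAS is Y = 1052 + 12P.
Short run: 3482 − 6P = 1052 + 12P gives 2430 = 18P, so P = 135 and Y = 3482 − 6·135 = 2672.
Y = 2672 is above potential 2600; expectations adjust and SRAS shifts left until Y = 2600.
Long run: on the new AD curve, 2600 = 3482 − 6P gives P = 147.

Short run: P = 135, Y = 2672. Long run: P = 147.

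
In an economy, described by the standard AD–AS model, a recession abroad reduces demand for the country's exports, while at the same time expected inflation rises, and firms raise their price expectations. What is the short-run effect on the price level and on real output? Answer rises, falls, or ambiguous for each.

The first event is a negative demand shock: AD shifts left, which by itself pushes P down and Y down.
The second is an adverse supply shock: SRAS shifts left, which by itself pushes P up and Y down.
The two shocks push P in opposite directions, so the effect on P is ambiguous. Both shocks push Y down, so Y falls.

Price level: ambiguous; output: falls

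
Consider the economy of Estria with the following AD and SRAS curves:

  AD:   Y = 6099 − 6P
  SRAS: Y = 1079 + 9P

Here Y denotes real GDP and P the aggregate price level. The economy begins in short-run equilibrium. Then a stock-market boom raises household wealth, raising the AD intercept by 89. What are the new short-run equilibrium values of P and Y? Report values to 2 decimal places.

This is a positive demand shock: AD shifts right.
New AD: Y = 6188 − 6P.
Set AD = SRAS: 6188 − 6P = 1079 + 9P, so 5109 = 15P and P = 340.60.
Substituting into AD, Y = 4144.40.

P = 340.60, Y = 4144.40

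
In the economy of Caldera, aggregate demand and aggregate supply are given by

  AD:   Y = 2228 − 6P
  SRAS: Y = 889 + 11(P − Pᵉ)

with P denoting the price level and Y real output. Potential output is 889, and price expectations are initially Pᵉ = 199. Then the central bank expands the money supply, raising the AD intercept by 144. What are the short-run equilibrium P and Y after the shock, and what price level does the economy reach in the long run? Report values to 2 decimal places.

Short run: P = 216.00, Y = 1076.00. Long run: P = 247.17.

AD shifts right: new AD is Y = 2372 − 6P. With Pᵉ = 199, SRAS is Y = 11P − 1300.
Short run: 2372 − 6P = 11P − 1300 gives 3672 = 17P, so P = 216.00 and Y = 2372 − 6P = 1076.00.
Y = 1076.00 is above potential 889; expectations adjust and SRAS shifts left until Y = 889.
Long run: on the new AD curve, 889 = 2372 − 6P gives P = 247.17.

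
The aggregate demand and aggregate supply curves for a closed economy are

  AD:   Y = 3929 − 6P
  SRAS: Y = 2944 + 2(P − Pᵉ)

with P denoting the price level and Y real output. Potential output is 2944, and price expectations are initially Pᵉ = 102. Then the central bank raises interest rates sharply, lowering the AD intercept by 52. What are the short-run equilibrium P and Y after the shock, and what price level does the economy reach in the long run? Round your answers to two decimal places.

Short run: P = 142.13, Y = 3024.25. Long run: P = 155.50.

AD shifts left: new AD is Y = 3877 − 6P. With Pᵉ = 102, SRAS is Y = 2740 + 2P.
Short run: 3877 − 6P = 2740 + 2P gives 1137 = 8P, so P = 142.13 and Y = 3877 − 6P = 3024.25.
Y = 3024.25 is above potential 2944; expectations adjust and SRAS shifts left until Y = 2944.
Long run: on the new AD curve, 2944 = 3877 − 6P gives P = 155.50.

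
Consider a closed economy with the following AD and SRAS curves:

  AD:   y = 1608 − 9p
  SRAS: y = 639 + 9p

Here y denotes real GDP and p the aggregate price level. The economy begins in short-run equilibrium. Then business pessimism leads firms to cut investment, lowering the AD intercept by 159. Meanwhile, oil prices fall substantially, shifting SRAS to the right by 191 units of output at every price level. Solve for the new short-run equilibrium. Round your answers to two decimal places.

p = 34.39, y = 1139.50

After both shocks: AD is y = 1449 − 9p and SRAS is y = 830 + 9p.
Setting them equal: 619 = 18p, so p = 34.39.
Substituting into AD, y = 1139.50.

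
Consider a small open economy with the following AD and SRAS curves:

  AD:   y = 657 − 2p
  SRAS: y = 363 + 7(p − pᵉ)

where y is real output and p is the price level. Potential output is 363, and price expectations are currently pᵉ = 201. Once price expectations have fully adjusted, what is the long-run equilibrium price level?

Short run: with pᵉ = 201, SRAS is y = 7p − 1044. Setting AD = SRAS gives 1701 = 9p, so p = 189 and y = 657 − 2·189 = 279.
Output 279 is below potential 363, so over time expected prices fall and SRAS shifts right until y returns to 363.
Long run: y = 363 on the AD curve gives 363 = 657 − 2p, so p = 147.

Long-run p = 147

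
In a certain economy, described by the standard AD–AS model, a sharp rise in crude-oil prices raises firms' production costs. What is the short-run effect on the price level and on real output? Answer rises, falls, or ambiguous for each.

Price level: rises; output: falls

This is an adverse supply shock: SRAS shifts left.
Moving along the downward-sloping AD curve, P rises and Y falls.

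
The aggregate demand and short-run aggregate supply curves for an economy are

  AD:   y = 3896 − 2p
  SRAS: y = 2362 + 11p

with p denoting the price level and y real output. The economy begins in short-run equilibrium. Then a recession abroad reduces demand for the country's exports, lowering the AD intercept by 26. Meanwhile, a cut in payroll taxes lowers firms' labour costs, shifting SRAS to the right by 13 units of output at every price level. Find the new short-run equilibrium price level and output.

After both shocks: AD is y = 3870 − 2p and SRAS is y = 2375 + 11p.
Setting them equal: 1495 = 13p, so p = 115.
y = 3870 − 2·115 = 3640.

p = 115, y = 3640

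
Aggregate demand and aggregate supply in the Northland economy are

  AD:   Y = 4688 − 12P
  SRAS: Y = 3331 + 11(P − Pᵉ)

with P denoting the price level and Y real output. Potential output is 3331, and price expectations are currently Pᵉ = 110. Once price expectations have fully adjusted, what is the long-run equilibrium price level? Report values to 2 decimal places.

Long-run P = 113.08

Short run: with Pᵉ = 110, SRAS is Y = 2121 + 11P. Setting AD = SRAS gives 2567 = 23P, so P = 111.61 and Y = 4688 − 12P = 3348.70.
Output 3348.70 is above potential 3331, so over time expected prices rise and SRAS shifts left until Y returns to 3331.
Long run: Y = 3331 on the AD curve gives 3331 = 4688 − 12P, so P = 113.08.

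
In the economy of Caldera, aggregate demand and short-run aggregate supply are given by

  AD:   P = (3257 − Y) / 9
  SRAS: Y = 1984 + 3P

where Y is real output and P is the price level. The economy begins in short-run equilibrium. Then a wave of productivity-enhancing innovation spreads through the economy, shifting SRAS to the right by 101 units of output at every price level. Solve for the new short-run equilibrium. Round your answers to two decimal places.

This is a positive supply shock: SRAS shifts right.
New SRAS: Y = 2085 + 3P.
Set AD = SRAS: 3257 − 9P = 2085 + 3P, so 1172 = 12P and P = 97.67.
Substituting into AD, Y = 2378.00.

P = 97.67, Y = 2378.00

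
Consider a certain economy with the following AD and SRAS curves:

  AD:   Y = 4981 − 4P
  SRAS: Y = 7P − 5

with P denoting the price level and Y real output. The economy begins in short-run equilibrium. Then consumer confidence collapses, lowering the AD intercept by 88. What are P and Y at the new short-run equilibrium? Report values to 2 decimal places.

P = 445.27, Y = 3111.91

This is a negative demand shock: AD shifts left.
New AD: Y = 4893 − 4P.
Set AD = SRAS: 4893 − 4P = 7P − 5, so 4898 = 11P and P = 445.27.
Substituting into AD, Y = 3111.91.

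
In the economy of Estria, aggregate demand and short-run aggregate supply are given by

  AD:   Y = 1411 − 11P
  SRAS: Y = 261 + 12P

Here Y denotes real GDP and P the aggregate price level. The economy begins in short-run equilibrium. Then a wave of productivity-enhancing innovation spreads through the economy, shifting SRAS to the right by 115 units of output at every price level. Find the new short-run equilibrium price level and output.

This is a positive supply shock: SRAS shifts right.
New SRAS: Y = 376 + 12P.
Set AD = SRAS: 1411 − 11P = 376 + 12P, so 1035 = 23P and P = 45.
Y = 1411 − 11·45 = 916.

P = 45, Y = 916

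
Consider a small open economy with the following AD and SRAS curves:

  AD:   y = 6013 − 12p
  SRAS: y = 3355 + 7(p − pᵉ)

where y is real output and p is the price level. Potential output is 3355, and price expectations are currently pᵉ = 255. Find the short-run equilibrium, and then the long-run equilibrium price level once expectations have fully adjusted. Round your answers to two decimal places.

Short run: with pᵉ = 255, SRAS is y = 1570 + 7p. Setting AD = SRAS gives 4443 = 19p, so p = 233.84 and y = 6013 − 12p = 3206.89.
Output 3206.89 is below potential 3355, so over time expected prices fall and SRAS shifts right until y returns to 3355.
Long run: y = 3355 on the AD curve gives 3355 = 6013 − 12p, so p = 221.50.

Short run: p = 233.84, y = 3206.89. Long run: p = 221.50.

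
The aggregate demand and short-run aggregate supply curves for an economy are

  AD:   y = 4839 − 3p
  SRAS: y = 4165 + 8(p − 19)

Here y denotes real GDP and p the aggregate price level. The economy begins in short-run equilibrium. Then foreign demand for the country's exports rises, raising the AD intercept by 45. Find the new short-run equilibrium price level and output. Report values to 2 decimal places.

This is a positive demand shock: AD shifts right.
New AD: y = 4884 − 3p.
SRAS can be written y = 4013 + 8p.
Set AD = SRAS: 4884 − 3p = 4013 + 8p, so 871 = 11p and p = 79.18.
Substituting into AD, y = 4646.45.

p = 79.18, y = 4646.45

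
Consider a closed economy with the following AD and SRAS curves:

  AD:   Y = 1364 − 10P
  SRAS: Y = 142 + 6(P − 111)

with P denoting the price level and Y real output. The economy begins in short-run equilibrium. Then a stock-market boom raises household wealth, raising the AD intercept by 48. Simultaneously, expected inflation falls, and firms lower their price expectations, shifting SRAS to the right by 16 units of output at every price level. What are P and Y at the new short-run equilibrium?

After both shocks: AD is Y = 1412 − 10P and SRAS is Y = 6P − 508.
Setting them equal: 1920 = 16P, so P = 120.
Y = 1412 − 10·120 = 212.

P = 120, Y = 212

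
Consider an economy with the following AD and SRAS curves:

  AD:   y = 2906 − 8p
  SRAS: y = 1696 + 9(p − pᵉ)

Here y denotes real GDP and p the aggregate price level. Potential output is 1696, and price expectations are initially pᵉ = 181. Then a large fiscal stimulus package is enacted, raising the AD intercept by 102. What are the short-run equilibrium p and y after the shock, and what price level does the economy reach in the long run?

Short run: p = 173, y = 1624. Long run: p = 164.

AD shifts right: new AD is y = 3008 − 8p. With pᵉ = 181, SRAS is y = 67 + 9p.
Short run: 3008 − 8p = 67 + 9p gives 2941 = 17p, so p = 173 and y = 3008 − 8·173 = 1624.
y = 1624 is below potential 1696; expectations adjust and SRAS shifts right until y = 1696.
Long run: on the new AD curve, 1696 = 3008 − 8p gives p = 164.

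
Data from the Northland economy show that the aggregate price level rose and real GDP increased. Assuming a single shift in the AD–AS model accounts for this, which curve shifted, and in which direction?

P rose and Y rose. An AD shift moves P and Y in the same direction; an SRAS shift moves them in opposite directions.
Here P and Y moved in the same direction, so the AD curve shifted.
Since Y rose, AD shifted right.

AD shifted right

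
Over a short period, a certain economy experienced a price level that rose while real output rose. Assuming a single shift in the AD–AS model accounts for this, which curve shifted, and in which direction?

P rose and Y rose. An AD shift moves P and Y in the same direction; an SRAS shift moves them in opposite directions.
Here P and Y moved in the same direction, so the AD curve shifted.
Since Y rose, AD shifted right.

AD shifted right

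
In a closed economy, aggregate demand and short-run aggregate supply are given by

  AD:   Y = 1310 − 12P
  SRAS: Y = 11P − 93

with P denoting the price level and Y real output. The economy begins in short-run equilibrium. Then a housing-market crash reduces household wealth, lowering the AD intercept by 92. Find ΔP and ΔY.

This is a negative demand shock: AD shifts left.
New AD: Y = 1218 − 12P.
Set AD = SRAS: 1218 − 12P = 11P − 93, so 1311 = 23P and P = 57.
Y = 1218 − 12·57 = 534.
Initially P = 61, Y = 578, so ΔP = -4 and ΔY = -44.

ΔP = -4, ΔY = -44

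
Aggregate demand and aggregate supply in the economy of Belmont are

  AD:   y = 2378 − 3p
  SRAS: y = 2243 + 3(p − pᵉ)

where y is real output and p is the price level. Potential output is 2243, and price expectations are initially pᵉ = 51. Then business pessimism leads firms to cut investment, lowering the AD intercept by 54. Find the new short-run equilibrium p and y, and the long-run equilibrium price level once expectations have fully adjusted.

AD shifts left: new AD is y = 2324 − 3p. With pᵉ = 51, SRAS is y = 2090 + 3p.
Short run: 2324 − 3p = 2090 + 3p gives 234 = 6p, so p = 39 and y = 2324 − 3·39 = 2207.
y = 2207 is below potential 2243; expectations adjust and SRAS shifts right until y = 2243.
Long run: on the new AD curve, 2243 = 2324 − 3p gives p = 27.

Short run: p = 39, y = 2207. Long run: p = 27.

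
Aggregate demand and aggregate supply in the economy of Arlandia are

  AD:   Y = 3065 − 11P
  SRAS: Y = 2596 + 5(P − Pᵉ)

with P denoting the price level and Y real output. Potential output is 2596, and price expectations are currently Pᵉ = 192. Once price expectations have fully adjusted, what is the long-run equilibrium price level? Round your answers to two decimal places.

Short run: with Pᵉ = 192, SRAS is Y = 1636 + 5P. Setting AD = SRAS gives 1429 = 16P, so P = 89.31 and Y = 3065 − 11P = 2082.56.
Output 2082.56 is below potential 2596, so over time expected prices fall and SRAS shifts right until Y returns to 2596.
Long run: Y = 2596 on the AD curve gives 2596 = 3065 − 11P, so P = 42.64.

Long-run P = 42.64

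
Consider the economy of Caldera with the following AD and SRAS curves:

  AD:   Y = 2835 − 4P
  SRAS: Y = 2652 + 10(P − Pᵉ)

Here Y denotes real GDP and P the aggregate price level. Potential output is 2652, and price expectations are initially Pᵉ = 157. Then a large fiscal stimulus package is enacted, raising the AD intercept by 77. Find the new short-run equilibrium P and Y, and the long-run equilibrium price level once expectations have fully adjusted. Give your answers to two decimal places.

AD shifts right: new AD is Y = 2912 − 4P. With Pᵉ = 157, SRAS is Y = 1082 + 10P.
Short run: 2912 − 4P = 1082 + 10P gives 1830 = 14P, so P = 130.71 and Y = 2912 − 4P = 2389.14.
Y = 2389.14 is below potential 2652; expectations adjust and SRAS shifts right until Y = 2652.
Long run: on the new AD curve, 2652 = 2912 − 4P gives P = 65.00.

Short run: P = 130.71, Y = 2389.14. Long run: P = 65.00.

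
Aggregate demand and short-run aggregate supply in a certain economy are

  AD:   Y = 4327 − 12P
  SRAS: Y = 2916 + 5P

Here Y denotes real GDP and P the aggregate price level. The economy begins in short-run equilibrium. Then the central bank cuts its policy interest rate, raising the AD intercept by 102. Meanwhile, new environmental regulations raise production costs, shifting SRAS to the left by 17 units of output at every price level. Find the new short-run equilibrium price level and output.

After both shocks: AD is Y = 4429 − 12P and SRAS is Y = 2899 + 5P.
Setting them equal: 1530 = 17P, so P = 90.
Y = 4429 − 12·90 = 3349.

P = 90, Y = 3349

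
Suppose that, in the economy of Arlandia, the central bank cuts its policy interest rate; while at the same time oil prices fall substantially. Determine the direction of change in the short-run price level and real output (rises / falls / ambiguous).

The first event is a positive demand shock: AD shifts right, which by itself pushes P up and Y up.
The second is a favourable supply shock: SRAS shifts right, which by itself pushes P down and Y up.
The two shocks push P in opposite directions, so the effect on P is ambiguous. Both shocks push Y up, so Y rises.

Price level: ambiguous; output: rises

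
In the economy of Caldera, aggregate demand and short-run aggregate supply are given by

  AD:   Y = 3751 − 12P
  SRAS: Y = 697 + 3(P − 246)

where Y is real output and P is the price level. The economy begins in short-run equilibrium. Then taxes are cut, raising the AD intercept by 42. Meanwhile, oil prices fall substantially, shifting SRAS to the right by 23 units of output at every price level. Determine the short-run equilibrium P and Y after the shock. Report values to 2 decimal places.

P = 254.07, Y = 744.20

After both shocks: AD is Y = 3793 − 12P and SRAS is Y = 3P − 18.
Setting them equal: 3811 = 15P, so P = 254.07.
Substituting into AD, Y = 744.20.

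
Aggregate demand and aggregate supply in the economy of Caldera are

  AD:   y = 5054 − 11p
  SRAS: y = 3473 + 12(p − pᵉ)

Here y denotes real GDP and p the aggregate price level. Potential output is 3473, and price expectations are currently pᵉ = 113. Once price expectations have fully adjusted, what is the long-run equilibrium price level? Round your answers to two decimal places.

Long-run p = 143.73

Short run: with pᵉ = 113, SRAS is y = 2117 + 12p. Setting AD = SRAS gives 2937 = 23p, so p = 127.70 and y = 5054 − 11p = 3649.35.
Output 3649.35 is above potential 3473, so over time expected prices rise and SRAS shifts left until y returns to 3473.
Long run: y = 3473 on the AD curve gives 3473 = 5054 − 11p, so p = 143.73.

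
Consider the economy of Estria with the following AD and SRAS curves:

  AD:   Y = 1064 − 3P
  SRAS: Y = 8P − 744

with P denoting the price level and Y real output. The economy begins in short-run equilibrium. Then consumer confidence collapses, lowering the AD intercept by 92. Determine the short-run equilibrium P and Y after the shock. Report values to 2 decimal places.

P = 156.00, Y = 504.00

This is a negative demand shock: AD shifts left.
New AD: Y = 972 − 3P.
Set AD = SRAS: 972 − 3P = 8P − 744, so 1716 = 11P and P = 156.00.
Substituting into AD, Y = 504.00.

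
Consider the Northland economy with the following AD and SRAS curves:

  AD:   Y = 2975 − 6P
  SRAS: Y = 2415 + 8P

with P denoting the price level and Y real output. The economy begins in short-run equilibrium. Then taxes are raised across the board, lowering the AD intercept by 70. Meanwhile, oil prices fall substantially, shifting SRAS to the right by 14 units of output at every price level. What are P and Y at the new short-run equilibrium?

P = 34, Y = 2701

After both shocks: AD is Y = 2905 − 6P and SRAS is Y = 2429 + 8P.
Setting them equal: 476 = 14P, so P = 34.
Y = 2905 − 6·34 = 2701.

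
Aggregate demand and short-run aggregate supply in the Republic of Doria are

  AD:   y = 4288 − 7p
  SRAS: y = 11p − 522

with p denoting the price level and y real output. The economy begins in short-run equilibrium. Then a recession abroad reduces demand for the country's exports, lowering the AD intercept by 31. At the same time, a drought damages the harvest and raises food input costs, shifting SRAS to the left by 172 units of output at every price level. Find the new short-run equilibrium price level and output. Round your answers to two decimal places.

p = 275.06, y = 2331.61

After both shocks: AD is y = 4257 − 7p and SRAS is y = 11p − 694.
Setting them equal: 4951 = 18p, so p = 275.06.
Substituting into AD, y = 2331.61.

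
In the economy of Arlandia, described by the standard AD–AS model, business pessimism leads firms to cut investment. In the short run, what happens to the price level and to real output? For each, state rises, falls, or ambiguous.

Price level: falls; output: falls

This is a negative demand shock: AD shifts left.
Moving along the upward-sloping SRAS curve, P falls and Y falls.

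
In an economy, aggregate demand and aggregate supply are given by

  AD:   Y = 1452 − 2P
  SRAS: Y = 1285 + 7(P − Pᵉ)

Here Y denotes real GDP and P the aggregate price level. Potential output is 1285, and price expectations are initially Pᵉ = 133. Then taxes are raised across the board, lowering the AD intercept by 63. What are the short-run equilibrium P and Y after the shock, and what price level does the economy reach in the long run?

Short run: P = 115, Y = 1159. Long run: P = 52.

AD shifts left: new AD is Y = 1389 − 2P. With Pᵉ = 133, SRAS is Y = 354 + 7P.
Short run: 1389 − 2P = 354 + 7P gives 1035 = 9P, so P = 115 and Y = 1389 − 2·115 = 1159.
Y = 1159 is below potential 1285; expectations adjust and SRAS shifts right until Y = 1285.
Long run: on the new AD curve, 1285 = 1389 − 2P gives P = 52.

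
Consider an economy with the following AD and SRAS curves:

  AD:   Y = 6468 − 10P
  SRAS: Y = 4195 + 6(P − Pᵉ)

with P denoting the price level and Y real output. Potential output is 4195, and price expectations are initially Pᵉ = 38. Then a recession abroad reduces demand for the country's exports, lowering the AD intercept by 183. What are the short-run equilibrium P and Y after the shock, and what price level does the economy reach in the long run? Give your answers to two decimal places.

Short run: P = 144.88, Y = 4836.25. Long run: P = 209.00.

AD shifts left: new AD is Y = 6285 − 10P. With Pᵉ = 38, SRAS is Y = 3967 + 6P.
Short run: 6285 − 10P = 3967 + 6P gives 2318 = 16P, so P = 144.88 and Y = 6285 − 10P = 4836.25.
Y = 4836.25 is above potential 4195; expectations adjust and SRAS shifts left until Y = 4195.
Long run: on the new AD curve, 4195 = 6285 − 10P gives P = 209.00.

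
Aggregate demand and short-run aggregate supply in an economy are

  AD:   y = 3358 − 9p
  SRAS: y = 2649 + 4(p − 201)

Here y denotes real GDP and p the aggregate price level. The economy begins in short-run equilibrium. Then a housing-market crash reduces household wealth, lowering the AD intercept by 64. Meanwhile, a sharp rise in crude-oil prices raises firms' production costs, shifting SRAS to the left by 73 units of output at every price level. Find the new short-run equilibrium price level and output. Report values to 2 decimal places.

p = 117.08, y = 2240.31

After both shocks: AD is y = 3294 − 9p and SRAS is y = 1772 + 4p.
Setting them equal: 1522 = 13p, so p = 117.08.
Substituting into AD, y = 2240.31.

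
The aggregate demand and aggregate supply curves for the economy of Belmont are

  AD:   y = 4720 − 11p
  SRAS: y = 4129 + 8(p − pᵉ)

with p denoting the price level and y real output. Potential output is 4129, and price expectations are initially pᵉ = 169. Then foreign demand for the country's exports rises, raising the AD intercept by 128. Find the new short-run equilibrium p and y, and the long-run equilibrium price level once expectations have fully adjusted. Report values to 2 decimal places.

AD shifts right: new AD is y = 4848 − 11p. With pᵉ = 169, SRAS is y = 2777 + 8p.
Short run: 4848 − 11p = 2777 + 8p gives 2071 = 19p, so p = 109.00 and y = 4848 − 11p = 3649.00.
y = 3649.00 is below potential 4129; expectations adjust and SRAS shifts right until y = 4129.
Long run: on the new AD curve, 4129 = 4848 − 11p gives p = 65.36.

Short run: p = 109.00, y = 3649.00. Long run: p = 65.36.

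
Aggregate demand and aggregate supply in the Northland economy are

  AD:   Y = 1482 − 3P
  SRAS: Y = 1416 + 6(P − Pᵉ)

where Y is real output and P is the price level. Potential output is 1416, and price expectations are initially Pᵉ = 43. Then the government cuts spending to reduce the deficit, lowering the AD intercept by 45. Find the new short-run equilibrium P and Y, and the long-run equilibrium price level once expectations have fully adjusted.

AD shifts left: new AD is Y = 1437 − 3P. With Pᵉ = 43, SRAS is Y = 1158 + 6P.
Short run: 1437 − 3P = 1158 + 6P gives 279 = 9P, so P = 31 and Y = 1437 − 3·31 = 1344.
Y = 1344 is below potential 1416; expectations adjust and SRAS shifts right until Y = 1416.
Long run: on the new AD curve, 1416 = 1437 − 3P gives P = 7.

Short run: P = 31, Y = 1344. Long run: P = 7.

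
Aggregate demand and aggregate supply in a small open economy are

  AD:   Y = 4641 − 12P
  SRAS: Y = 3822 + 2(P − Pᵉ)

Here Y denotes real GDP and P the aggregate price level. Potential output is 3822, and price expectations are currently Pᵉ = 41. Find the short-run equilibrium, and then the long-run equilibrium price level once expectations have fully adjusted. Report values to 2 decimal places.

Short run: P = 64.36, Y = 3868.71. Long run: P = 68.25.

Short run: with Pᵉ = 41, SRAS is Y = 3740 + 2P. Setting AD = SRAS gives 901 = 14P, so P = 64.36 and Y = 4641 − 12P = 3868.71.
Output 3868.71 is above potential 3822, so over time expected prices rise and SRAS shifts left until Y returns to 3822.
Long run: Y = 3822 on the AD curve gives 3822 = 4641 − 12P, so P = 68.25.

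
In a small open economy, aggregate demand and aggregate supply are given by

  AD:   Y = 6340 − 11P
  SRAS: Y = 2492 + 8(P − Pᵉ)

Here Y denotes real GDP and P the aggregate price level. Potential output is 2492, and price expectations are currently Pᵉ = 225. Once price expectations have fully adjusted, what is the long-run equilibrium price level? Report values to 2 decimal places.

Long-run P = 349.82

Short run: with Pᵉ = 225, SRAS is Y = 692 + 8P. Setting AD = SRAS gives 5648 = 19P, so P = 297.26 and Y = 6340 − 11P = 3070.11.
Output 3070.11 is above potential 2492, so over time expected prices rise and SRAS shifts left until Y returns to 2492.
Long run: Y = 2492 on the AD curve gives 2492 = 6340 − 11P, so P = 349.82.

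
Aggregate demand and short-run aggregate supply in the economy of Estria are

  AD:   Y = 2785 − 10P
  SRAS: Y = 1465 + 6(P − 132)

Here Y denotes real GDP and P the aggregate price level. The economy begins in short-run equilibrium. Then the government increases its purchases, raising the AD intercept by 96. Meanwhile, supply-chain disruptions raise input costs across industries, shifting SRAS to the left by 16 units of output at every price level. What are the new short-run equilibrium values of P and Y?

P = 139, Y = 1491

After both shocks: AD is Y = 2881 − 10P and SRAS is Y = 657 + 6P.
Setting them equal: 2224 = 16P, so P = 139.
Y = 2881 − 10·139 = 1491.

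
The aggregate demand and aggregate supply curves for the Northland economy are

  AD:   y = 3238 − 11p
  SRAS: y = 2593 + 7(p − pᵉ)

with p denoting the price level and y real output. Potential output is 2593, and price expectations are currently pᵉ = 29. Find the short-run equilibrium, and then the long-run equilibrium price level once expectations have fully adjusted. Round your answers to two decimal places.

Short run: p = 47.11, y = 2719.78. Long run: p = 58.64.

Short run: with pᵉ = 29, SRAS is y = 2390 + 7p. Setting AD = SRAS gives 848 = 18p, so p = 47.11 and y = 3238 − 11p = 2719.78.
Output 2719.78 is above potential 2593, so over time expected prices rise and SRAS shifts left until y returns to 2593.
Long run: y = 2593 on the AD curve gives 2593 = 3238 − 11p, so p = 58.64.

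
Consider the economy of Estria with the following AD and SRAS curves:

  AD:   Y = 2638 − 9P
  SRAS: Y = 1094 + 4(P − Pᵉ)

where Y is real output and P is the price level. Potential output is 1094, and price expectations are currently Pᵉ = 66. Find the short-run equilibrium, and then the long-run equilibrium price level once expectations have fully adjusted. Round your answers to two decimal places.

Short run: with Pᵉ = 66, SRAS is Y = 830 + 4P. Setting AD = SRAS gives 1808 = 13P, so P = 139.08 and Y = 2638 − 9P = 1386.31.
Output 1386.31 is above potential 1094, so over time expected prices rise and SRAS shifts left until Y returns to 1094.
Long run: Y = 1094 on the AD curve gives 1094 = 2638 − 9P, so P = 171.56.

Short run: P = 139.08, Y = 1386.31. Long run: P = 171.56.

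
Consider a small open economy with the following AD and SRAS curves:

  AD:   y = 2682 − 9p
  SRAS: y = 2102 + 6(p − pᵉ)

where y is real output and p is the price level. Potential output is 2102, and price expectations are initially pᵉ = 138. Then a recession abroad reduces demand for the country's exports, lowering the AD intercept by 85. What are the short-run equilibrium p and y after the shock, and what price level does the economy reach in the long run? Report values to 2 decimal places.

Short run: p = 88.20, y = 1803.20. Long run: p = 55.00.

AD shifts left: new AD is y = 2597 − 9p. With pᵉ = 138, SRAS is y = 1274 + 6p.
Short run: 2597 − 9p = 1274 + 6p gives 1323 = 15p, so p = 88.20 and y = 2597 − 9p = 1803.20.
y = 1803.20 is below potential 2102; expectations adjust and SRAS shifts right until y = 2102.
Long run: on the new AD curve, 2102 = 2597 − 9p gives p = 55.00.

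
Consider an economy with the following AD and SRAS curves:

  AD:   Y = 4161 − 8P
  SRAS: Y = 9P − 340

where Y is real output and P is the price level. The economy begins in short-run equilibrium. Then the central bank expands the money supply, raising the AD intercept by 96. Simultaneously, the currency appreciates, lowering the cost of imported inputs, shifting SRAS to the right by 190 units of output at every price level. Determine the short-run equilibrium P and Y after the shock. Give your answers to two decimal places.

P = 259.24, Y = 2183.12

After both shocks: AD is Y = 4257 − 8P and SRAS is Y = 9P − 150.
Setting them equal: 4407 = 17P, so P = 259.24.
Substituting into AD, Y = 2183.12.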